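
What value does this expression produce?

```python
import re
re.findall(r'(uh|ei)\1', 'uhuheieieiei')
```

`\1` is not a pattern — it's the concrete string captured by group 1, re-applied verbatim.
Walking the string: at [0:4] match 'uhuh', group 1 = 'uh'; at [4:8] match 'eiei', group 1 = 'ei'; at [8:12] match 'eiei', group 1 = 'ei'.
One capturing group, so `findall` returns just the captured substring from each match — 3 in all.

['uh', 'ei', 'ei']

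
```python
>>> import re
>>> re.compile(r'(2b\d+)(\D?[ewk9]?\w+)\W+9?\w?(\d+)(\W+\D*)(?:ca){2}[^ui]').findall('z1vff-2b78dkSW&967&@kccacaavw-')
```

`findall` packs the 4 group values into a tuple for every match.

[('2b78', 'dkSW', '7', '&@kc')]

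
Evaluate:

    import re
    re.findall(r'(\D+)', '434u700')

['u']

Pattern: one or more of a non-digit (captured).
Walking the string: at [3:4] match 'u', group 1 = 'u'.
With a single group, `findall` returns only what that group captured — 1 item.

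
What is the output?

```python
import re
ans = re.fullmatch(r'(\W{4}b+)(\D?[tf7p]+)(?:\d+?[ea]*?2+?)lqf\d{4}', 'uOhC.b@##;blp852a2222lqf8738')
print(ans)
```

None

The pattern matches exactly 4 of a non-word character, then one or more of a literal 'b' (captured); then optionally a non-digit, then one or more of one of [tf7p] (captured); then one or more of a digit (lazy), then zero or more of one of [ea] (lazy), then one or more of a literal '2' (lazy) (non-capturing group); then the literal 'lqf', then exactly 4 of a digit.
`re.fullmatch` is like wrapping the pattern in `^…$` (in single-line mode).
Here the pattern can't cover the whole string, so the call returns None.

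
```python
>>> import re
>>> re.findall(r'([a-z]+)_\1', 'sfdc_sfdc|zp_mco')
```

['sfdc']

A backreference is literal: `\1` must see the identical characters the first group matched.
Walking the string: at [0:9] match 'sfdc_sfdc', group 1 = 'sfdc'.
`findall` collects group 1 from the one match (1 total).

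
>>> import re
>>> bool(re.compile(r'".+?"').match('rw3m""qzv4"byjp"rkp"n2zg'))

False

With `match`, the pattern is implicitly anchored at the beginning.
Here the string doesn't start with a match, so the call returns None, and `bool(None)` is False.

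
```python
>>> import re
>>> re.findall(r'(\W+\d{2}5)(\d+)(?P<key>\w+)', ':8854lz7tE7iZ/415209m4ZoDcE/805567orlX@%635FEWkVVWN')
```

[(':885', '4', 'lz7tE7iZ'), ('/415', '209', 'm4ZoDcE'), ('/805', '567', 'orlX')]

`findall` packs the 3 group values into a tuple for every match.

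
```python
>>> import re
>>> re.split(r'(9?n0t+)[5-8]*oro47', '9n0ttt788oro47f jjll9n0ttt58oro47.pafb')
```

['', '9n0ttt', 'f jjll', '9n0ttt', '.pafb']

The pattern matches optionally a literal '9', then the literal 'n0', then one or more of the literal 't' (captured); then zero or more of a character in [5-8], then the literal 'oro', then the literal '47'.
Matches to split on: at [0:14] → '9n0ttt788oro47'; at [20:33] → '9n0ttt58oro47'.
With a capturing group present, the delimiter's captured portion is kept in the result list.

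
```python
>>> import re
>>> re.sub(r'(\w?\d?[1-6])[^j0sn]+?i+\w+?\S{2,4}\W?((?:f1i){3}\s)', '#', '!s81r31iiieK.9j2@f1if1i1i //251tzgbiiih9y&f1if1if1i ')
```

'!s81r31iiieK.9#'

Each match is replaced by '#'.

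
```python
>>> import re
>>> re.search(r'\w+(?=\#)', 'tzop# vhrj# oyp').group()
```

'tzop'

The positive lookaround only admits positions where the adjacent text matches; those characters stay outside the span.
The match spans [0:4] → 'tzop'.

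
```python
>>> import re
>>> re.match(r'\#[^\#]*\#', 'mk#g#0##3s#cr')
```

None

With `match`, the pattern is implicitly anchored at the beginning.
Here the string doesn't start with a match, so the call returns None.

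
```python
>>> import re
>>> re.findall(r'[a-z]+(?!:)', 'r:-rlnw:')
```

Because the assertion is negative and zero-width, positions next to the forbidden text are skipped.
Walking the string: at [3:6] → 'rln'.
With no groups in the pattern, `findall` gives back each whole match — 1 here.

['rln']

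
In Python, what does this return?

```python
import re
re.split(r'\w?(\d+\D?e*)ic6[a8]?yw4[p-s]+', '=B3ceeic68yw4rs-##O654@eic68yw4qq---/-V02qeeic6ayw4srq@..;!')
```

Pattern: optionally a word character; then one or more of a digit, then optionally a non-digit, then zero or more of a literal 'e' (captured); then the literal 'ic6', then optionally one of [a8], then the literal 'yw4'; then one or more of a character in [p-s].
Matches to split on: at [1:15] → 'B3ceeic68yw4rs'; at [18:33] → 'O654@eic68yw4qq'; at [38:54] → 'V02qeeic6ayw4srq'.
`re.split` interleaves the captured-group text with the surrounding fragments.

['=', '3cee', '-##', '654@e', '---/-', '02qee', '@..;!']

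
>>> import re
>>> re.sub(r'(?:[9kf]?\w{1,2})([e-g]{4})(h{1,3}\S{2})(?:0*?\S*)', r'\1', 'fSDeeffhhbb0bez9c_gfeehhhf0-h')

This matches optionally one of [9kf], then 1 to 2 of a word character (non-capturing group); then exactly 4 of a character in [e-g] (captured); then 1 to 3 of the literal 'h', then exactly 2 of a non-whitespace character (captured); then zero or more of a literal '0' (lazy), then zero or more of a non-whitespace character (non-capturing group).
Matches: at [0:29] → 'fSDeeffhhbb0bez9c_gfeehhhf0-h'.
Each match is replaced using the text its own group 1 captured.

'eeff'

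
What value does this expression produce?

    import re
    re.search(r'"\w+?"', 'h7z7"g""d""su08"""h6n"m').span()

(4, 7)

The match spans [4:7] → '"g"'.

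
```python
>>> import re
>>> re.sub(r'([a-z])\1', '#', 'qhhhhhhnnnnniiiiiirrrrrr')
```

'q#####n######'

A backreference is literal: `\1` must see the identical characters the first group matched.
Matches: at [1:3] → 'hh'; at [3:5] → 'hh'; at [5:7] → 'hh'; at [7:9] → 'nn'; at [9:11] → 'nn'; ….
Every occurrence is swapped for '#'.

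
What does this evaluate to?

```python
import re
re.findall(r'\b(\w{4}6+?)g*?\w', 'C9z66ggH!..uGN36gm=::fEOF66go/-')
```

The pattern matches a word boundary (`\b`, zero-width); then exactly 4 of a word character, then one or more of the literal '6' (lazy) (captured); then zero or more of a literal 'g' (lazy), then a word character.
The `?` after the quantifier makes it lazy — it takes as little as possible before letting the rest of the pattern try.
Walking the string: at [0:6] match 'C9z66g', group 1 = 'C9z66'; at [11:17] match 'uGN36g', group 1 = 'uGN36'; at [21:27] match 'fEOF66', group 1 = 'fEOF6'.
Because there's exactly one group, `findall` drops the full match and keeps group 1 from each hit.

['C9z66', 'uGN36', 'fEOF6']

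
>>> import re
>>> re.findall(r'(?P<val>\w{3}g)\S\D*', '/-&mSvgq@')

['mSvg']

This matches exactly 3 of a word character, then a literal 'g' (captured as 'val'); then a non-whitespace character, then zero or more of a non-digit.
Matches: at [3:9] match 'mSvgq@', group 1 = 'mSvg'.
One capturing group, so `findall` returns just the captured substring from the one match — 1 in all.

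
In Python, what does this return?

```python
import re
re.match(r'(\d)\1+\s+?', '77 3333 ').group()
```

`re.match` won't scan ahead — the pattern has to work from the very first character.
The match spans [0:3] → '77 '.

'77 '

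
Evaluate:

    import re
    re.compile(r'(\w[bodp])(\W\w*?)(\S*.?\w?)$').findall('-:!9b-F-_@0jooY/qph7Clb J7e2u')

A non-greedy quantifier consumes as few characters as it can — just enough that the remainder of the pattern still matches from where it stops; whatever follows it matches normally.
Multiple groups make `findall` return tuples — one 3-tuple for the one match.

[('lb', ' ', 'J7e2u')]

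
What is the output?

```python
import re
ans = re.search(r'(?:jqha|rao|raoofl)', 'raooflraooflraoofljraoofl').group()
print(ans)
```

rao

Alternation isn't longest-match — the leftmost alternative that fits at this position is chosen.
The match spans [0:3] → 'rao'.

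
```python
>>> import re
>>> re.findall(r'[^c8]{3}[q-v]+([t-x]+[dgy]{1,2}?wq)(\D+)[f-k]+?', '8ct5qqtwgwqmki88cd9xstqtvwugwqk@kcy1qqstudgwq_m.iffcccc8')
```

[('wgwq', 'mk'), ('wugwq', 'k@'), ('udgwq', '_m.if')]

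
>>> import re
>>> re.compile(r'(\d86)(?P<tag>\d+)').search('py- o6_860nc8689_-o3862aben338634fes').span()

(19, 23)

This matches a digit, then the literal '86' (captured); then one or more of a digit (captured as 'tag').
`re.search` tries every starting position until one works.
The match spans [19:23] → '3862'.
Captured: group 1 = '386', group 2 = '2'.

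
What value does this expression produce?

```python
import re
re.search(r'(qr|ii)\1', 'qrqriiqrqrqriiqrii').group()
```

'qrqr'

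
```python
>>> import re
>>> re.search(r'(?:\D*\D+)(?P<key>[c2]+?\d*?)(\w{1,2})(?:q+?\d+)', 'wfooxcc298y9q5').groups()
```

('298', 'y9')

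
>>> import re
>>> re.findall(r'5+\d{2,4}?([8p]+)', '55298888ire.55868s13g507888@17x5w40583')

The pattern matches one or more of a literal '5', then 2 to 4 of a digit (lazy); then one or more of one of [8p] (captured).
The `?` after the quantifier makes it lazy — it takes as little as possible before letting the rest of the pattern try.
Walking the string: at [0:8] match '55298888', group 1 = '8888'; at [12:17] match '55868', group 1 = '8'; at [21:27] match '507888', group 1 = '888'.
`findall` collects group 1 from each match (3 total).

['8888', '8', '888']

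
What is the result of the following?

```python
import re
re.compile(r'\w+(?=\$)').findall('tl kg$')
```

['kg']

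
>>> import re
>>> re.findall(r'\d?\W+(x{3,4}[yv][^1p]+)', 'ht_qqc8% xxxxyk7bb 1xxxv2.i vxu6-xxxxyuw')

`findall` collects group 1 from each match (2 total).

['xxxxyk7bb ', 'xxxxyuw']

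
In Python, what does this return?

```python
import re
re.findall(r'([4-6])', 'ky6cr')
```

['6']

This matches a character in [4-6] (captured).
Scanning left to right: at [2:3] match '6', group 1 = '6'.
One capturing group, so `findall` returns just the captured substring from the one match — 1 in all.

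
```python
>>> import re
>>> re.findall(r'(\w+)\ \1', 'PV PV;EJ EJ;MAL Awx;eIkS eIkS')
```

['PV', 'EJ', 'eIkS']

After group 1 captures some text, `\1` only succeeds where that same text appears again.
With a single group, `findall` returns only what that group captured — 3 items.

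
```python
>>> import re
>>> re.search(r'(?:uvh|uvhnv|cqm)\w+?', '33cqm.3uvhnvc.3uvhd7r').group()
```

'uvhn'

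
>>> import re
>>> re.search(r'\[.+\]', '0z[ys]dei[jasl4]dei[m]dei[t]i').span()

(2, 28)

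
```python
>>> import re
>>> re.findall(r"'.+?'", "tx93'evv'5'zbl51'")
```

["'evv'", "'zbl51'"]

Because the quantifier is non-greedy, it stops expanding at the earliest point where the rest of the pattern can succeed.
No capturing groups, so `findall` returns the 2 full match strings.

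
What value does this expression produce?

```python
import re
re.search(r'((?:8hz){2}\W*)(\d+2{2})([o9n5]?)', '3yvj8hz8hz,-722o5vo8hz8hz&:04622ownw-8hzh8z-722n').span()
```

(4, 16)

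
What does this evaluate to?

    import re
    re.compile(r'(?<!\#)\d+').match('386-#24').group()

'386'

`match` is anchored at position 0; if the pattern doesn't fit there, it returns None.
The match spans [0:3] → '386'.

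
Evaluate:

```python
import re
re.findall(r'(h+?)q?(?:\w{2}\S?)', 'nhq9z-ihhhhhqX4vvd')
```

Pattern: one or more of a literal 'h' (lazy) (captured); then optionally a literal 'q'; then exactly 2 of a word character, then optionally a non-whitespace character (non-capturing group).
Because there's exactly one group, `findall` drops the full match and keeps group 1 from each hit.

['h', 'h', 'h']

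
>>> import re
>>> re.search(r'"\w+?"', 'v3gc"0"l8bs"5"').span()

(4, 7)

`re.search` scans for the first position where the pattern succeeds.
The match spans [4:7] → '"0"'.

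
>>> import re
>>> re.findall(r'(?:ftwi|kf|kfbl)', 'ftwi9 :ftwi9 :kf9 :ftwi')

['ftwi', 'ftwi', 'kf', 'ftwi']

Walking the string: at [0:4] → 'ftwi'; at [7:11] → 'ftwi'; at [14:16] → 'kf'; at [19:23] → 'ftwi'.
No capturing groups, so `findall` returns the 4 full match strings.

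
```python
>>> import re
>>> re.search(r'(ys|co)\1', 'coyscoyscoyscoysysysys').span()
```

A backreference is literal: `\1` must see the identical characters the first group matched.
The match spans [14:18] → 'ysys'.

(14, 18)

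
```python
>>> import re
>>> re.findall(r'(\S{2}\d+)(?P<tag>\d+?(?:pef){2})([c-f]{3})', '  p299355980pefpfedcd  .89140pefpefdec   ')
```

This matches exactly 2 of a non-whitespace character, then one or more of a digit (captured); then one or more of a digit (lazy), then the literal 'pef' repeated 2 times (captured as 'tag'); then exactly 3 of a character in [c-f] (captured).
Walking the string: at [23:38] match '.89140pefpefdec', groups = ('.8914', '0pefpef', 'dec').
Multiple groups make `findall` return tuples — one 3-tuple for the one match.

[('.8914', '0pefpef', 'dec')]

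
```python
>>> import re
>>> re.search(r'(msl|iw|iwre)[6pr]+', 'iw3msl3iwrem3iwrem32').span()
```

The match spans [7:10] → 'iwr'.

(7, 10)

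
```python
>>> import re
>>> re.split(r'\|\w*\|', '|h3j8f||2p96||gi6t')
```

['', '', '|gi6t']

Each match becomes a cut point; 3 segments remain.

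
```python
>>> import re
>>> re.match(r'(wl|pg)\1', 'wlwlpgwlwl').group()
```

With `match`, the pattern is implicitly anchored at the beginning.
The match spans [0:4] → 'wlwl'.

'wlwl'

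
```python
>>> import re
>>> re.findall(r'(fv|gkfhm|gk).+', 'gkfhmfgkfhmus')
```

`|` is ordered: at each position the engine commits to the first alternative that works.
Scanning left to right: at [0:13] match 'gkfhmfgkfhmus', group 1 = 'gkfhm'.
One capturing group, so `findall` returns just the captured substring from the one match — 1 in all.

['gkfhm']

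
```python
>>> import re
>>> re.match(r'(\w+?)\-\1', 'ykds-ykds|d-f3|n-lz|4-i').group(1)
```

'ykds'

`\1` is not a pattern — it's the concrete string captured by group 1, re-applied verbatim.
With `match`, the pattern is implicitly anchored at the beginning.
The match spans [0:9] → 'ykds-ykds'.
Captured: group 1 = 'ykds'.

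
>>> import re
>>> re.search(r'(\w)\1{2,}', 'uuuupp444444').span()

(0, 4)

After group 1 captures some text, `\1` only succeeds where that same text appears again.
The match spans [0:4] → 'uuuu'.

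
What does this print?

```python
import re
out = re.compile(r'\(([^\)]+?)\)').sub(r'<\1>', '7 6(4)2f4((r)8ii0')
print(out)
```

Matches: at [3:6] → '(4)'; at [9:13] → '((r)'.
The replacement refers to a captured group, so each match is rewritten using its own captured text.

7 6<4>2f4<(r>8ii0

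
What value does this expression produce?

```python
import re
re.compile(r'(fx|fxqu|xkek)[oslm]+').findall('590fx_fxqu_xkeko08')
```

Walking the string: at [11:16] match 'xkeko', group 1 = 'xkek'.
Because there's exactly one group, `findall` drops the full match and keeps group 1 from the one hit.

['xkek']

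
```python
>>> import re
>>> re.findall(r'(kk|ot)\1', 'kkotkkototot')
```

`\1` is not a pattern — it's the concrete string captured by group 1, re-applied verbatim.
Because there's exactly one group, `findall` drops the full match and keeps group 1 from the one hit.

['ot']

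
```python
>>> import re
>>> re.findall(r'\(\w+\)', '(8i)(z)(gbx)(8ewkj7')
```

['(8i)', '(z)', '(gbx)']

Walking the string: at [0:4] → '(8i)'; at [4:7] → '(z)'; at [7:12] → '(gbx)'.
With no groups in the pattern, `findall` gives back each whole match — 3 here.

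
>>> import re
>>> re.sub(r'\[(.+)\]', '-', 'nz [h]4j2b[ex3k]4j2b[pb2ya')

Matches: at [3:16] → '[h]4j2b[ex3k]'.
Each match is replaced by '-'.

'nz -4j2b[pb2ya'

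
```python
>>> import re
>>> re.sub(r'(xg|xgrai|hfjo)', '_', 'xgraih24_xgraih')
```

'_raih24__raih'

Branches in `(...|...)` are attempted left-to-right; the first branch that allows the whole pattern to succeed is taken.
Matches: at [0:2] → 'xg'; at [9:11] → 'xg'.
Each match is replaced by '_'.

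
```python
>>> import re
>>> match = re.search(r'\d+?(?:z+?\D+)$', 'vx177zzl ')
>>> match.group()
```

'177zzl '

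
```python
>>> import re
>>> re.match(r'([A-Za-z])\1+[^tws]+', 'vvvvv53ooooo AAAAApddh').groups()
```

('v',)

After group 1 captures some text, `\1` only succeeds where that same text appears again.
`re.match` won't scan ahead — the pattern has to work from the very first character.
The match spans [0:22] → 'vvvvv53ooooo AAAAApddh'.
Captured: group 1 = 'v'.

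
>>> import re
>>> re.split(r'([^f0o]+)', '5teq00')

['', '5teq', '00']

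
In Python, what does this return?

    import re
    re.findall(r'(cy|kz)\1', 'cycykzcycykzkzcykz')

['cy', 'cy', 'kz']

`\1` has to match the exact text group 1 already captured.
Scanning left to right: at [0:4] match 'cycy', group 1 = 'cy'; at [6:10] match 'cycy', group 1 = 'cy'; at [10:14] match 'kzkz', group 1 = 'kz'.
One capturing group, so `findall` returns just the captured substring from each match — 3 in all.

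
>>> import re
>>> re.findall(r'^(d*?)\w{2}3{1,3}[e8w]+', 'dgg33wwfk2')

The pattern matches anchored at the start of the string; then zero or more of a literal 'd' (lazy) (captured); then exactly 2 of a word character, then 1 to 3 of a literal '3'; then one or more of one of [e8w].
Scanning left to right: at [0:7] match 'dgg33ww', group 1 = 'd'.
`findall` collects group 1 from the one match (1 total).

['d']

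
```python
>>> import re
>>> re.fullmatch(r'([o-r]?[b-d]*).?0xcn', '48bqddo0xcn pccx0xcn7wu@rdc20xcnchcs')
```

None

This matches optionally a character in [o-r], then zero or more of a character in [b-d] (captured); then optionally any character, then a literal '0', then the literal 'xcn'.
`re.fullmatch` requires the pattern to consume the entire string.
Here the pattern can't cover the whole string, so the call returns None.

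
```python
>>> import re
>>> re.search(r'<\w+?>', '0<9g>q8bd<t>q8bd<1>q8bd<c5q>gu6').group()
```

'<9g>'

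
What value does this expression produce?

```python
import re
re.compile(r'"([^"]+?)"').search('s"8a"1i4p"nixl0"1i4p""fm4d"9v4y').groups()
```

The match spans [1:5] → '"8a"'.
Captured: group 1 = '8a'.

('8a',)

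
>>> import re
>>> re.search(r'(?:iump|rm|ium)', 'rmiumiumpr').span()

`re.search` scans for the first position where the pattern succeeds.
The match spans [0:2] → 'rm'.

(0, 2)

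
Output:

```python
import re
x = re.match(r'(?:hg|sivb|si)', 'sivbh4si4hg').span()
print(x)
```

(0, 4)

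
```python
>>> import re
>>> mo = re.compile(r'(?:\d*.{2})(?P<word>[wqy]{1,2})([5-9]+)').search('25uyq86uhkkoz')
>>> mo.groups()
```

('q', '86')

Pattern: zero or more of a digit, then exactly 2 of any character (non-capturing group); then 1 to 2 of one of [wqy] (captured as 'word'); then one or more of a character in [5-9] (captured).
`re.search` scans for the first position where the pattern succeeds.
The match spans [0:7] → '25uyq86'.
Captured: group 1 = 'q', group 2 = '86'.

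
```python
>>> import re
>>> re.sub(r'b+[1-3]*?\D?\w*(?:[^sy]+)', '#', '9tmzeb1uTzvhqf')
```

'9tmze#'

`sub` substitutes '#' at each match site.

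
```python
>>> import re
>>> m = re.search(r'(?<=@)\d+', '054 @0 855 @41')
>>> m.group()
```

'0'

Because the assertion is zero-width, the text it checks is not consumed and won't appear in the result.
The match spans [5:6] → '0'.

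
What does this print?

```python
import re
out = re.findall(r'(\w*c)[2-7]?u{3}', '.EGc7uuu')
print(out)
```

['EGc']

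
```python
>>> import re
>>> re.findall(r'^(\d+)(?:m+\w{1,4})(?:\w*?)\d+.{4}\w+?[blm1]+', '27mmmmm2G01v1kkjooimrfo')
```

['27']

The pattern matches anchored at the start of the string; then one or more of a digit (captured); then one or more of a literal 'm', then 1 to 4 of a word character (non-capturing group); then zero or more of a word character (lazy) (non-capturing group); then one or more of a digit, then exactly 4 of any character; then one or more of a word character (lazy), then one or more of one of [blm1].
Walking the string: at [0:20] match '27mmmmm2G01v1kkjooim', group 1 = '27'.
With a single group, `findall` returns only what that group captured — 1 item.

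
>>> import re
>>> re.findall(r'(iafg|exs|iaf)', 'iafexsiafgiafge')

['iaf', 'exs', 'iafg', 'iafg']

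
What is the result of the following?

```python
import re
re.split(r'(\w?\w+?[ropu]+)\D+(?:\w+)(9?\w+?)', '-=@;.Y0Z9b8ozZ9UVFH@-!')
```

['-=@;.', 'Y0Z9b8o', 'H', '@-!']

The pattern matches optionally a word character, then one or more of a word character (lazy), then one or more of one of [ropu] (captured); then one or more of a non-digit; then one or more of a word character (non-capturing group); then optionally a literal '9', then one or more of a word character (lazy) (captured).
Matches to split on: at [5:19] → 'Y0Z9b8ozZ9UVFH'.
The group in the pattern means `split` returns the separators' captures alongside the pieces.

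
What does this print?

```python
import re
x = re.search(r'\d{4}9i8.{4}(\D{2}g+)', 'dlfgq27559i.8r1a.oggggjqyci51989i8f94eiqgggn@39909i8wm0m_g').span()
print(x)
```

The pattern matches exactly 4 of a digit, then the literal '9i8', then exactly 4 of any character; then exactly 2 of a non-digit, then one or more of the literal 'g' (captured).
`re.search` tries every starting position until one works.
The match spans [27:43] → '51989i8f94eiqggg'.
Captured: group 1 = 'iqggg'.

(27, 43)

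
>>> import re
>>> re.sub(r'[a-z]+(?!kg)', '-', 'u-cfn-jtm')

Because the assertion is negative and zero-width, positions next to the forbidden text are skipped.
`sub` substitutes '-' at each match site.

'-----'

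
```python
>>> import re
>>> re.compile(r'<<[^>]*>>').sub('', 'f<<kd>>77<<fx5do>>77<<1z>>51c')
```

'f777751c'

Matches: at [1:7] → '<<kd>>'; at [9:18] → '<<fx5do>>'; at [20:26] → '<<1z>>'.
Every occurrence is swapped for ''.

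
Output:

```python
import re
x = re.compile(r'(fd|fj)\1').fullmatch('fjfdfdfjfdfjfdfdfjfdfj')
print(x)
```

A backreference is literal: `\1` must see the identical characters the first group matched.
`re.fullmatch` is like wrapping the pattern in `^…$` (in single-line mode).
Here there's no way to consume every character, so the call returns None.

None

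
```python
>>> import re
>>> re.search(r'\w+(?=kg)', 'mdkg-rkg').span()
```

Lookahead/lookbehind check context without consuming it, so the matched span excludes the asserted characters.
Unlike `match`, `search` isn't anchored — it looks for the pattern anywhere in the string.
The match spans [0:2] → 'md'.

(0, 2)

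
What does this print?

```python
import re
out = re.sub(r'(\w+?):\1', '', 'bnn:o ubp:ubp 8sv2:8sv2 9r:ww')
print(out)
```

The backreference `\1` re-matches whatever the first group consumed, character for character.
`sub` substitutes '' at each match site.

bnn:o   9r:ww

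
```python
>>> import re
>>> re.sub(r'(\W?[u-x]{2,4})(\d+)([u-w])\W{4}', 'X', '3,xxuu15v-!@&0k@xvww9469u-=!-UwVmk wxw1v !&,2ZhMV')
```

Pattern: optionally a non-word character, then 2 to 4 of a character in [u-x] (captured); then one or more of a digit (captured); then a character in [u-w] (captured); then exactly 4 of a non-word character.
Matches: at [1:13] → ',xxuu15v-!@&'; at [15:29] → '@xvww9469u-=!-'; at [34:44] → ' wxw1v !&,'.
`sub` substitutes 'X' at each match site.

'3X0kXUwVmkX2ZhMV'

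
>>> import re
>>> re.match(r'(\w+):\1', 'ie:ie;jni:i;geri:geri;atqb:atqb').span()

`\1` is not a pattern — it's the concrete string captured by group 1, re-applied verbatim.
`re.match` only tries the pattern at the start of the string.
The match spans [0:5] → 'ie:ie'.
Captured: group 1 = 'ie'.

(0, 5)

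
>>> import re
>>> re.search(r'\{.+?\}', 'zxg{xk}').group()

`re.search` scans for the first position where the pattern succeeds.
The match spans [3:7] → '{xk}'.

'{xk}'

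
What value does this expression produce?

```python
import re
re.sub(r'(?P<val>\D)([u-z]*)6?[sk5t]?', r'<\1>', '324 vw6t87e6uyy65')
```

'324< >87<e><u>'

This matches a non-digit (captured as 'val'); then zero or more of a character in [u-z] (captured); then optionally a literal '6', then optionally one of [sk5t].
Matches: at [3:8] → ' vw6t'; at [10:12] → 'e6'; at [12:17] → 'uyy65'.
`\1` in the replacement pulls in group 1's text for each match.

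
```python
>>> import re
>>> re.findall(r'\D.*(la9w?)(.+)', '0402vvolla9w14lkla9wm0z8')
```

[('la9w', 'm0z8')]

This matches a non-digit, then zero or more of any character; then the literal 'la', then a literal '9', then optionally the literal 'w' (captured); then one or more of any character (captured).
Matches: at [4:24] match 'vvolla9w14lkla9wm0z8', groups = ('la9w', 'm0z8').
Multiple groups make `findall` return tuples — one 2-tuple for the one match.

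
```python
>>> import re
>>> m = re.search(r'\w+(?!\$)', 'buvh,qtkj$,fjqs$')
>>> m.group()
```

'buvh'

`(?!…)`/`(?<!…)` only lets a position through if the neighbouring text does NOT match; no characters are consumed.
The match spans [0:4] → 'buvh'.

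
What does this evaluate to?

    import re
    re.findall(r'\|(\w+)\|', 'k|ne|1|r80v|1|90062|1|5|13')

`findall` collects group 1 from each match (4 total).

['ne', 'r80v', '90062', '5']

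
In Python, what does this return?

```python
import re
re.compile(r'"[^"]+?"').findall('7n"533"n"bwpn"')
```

['"533"', '"bwpn"']

Walking the string: at [2:7] → '"533"'; at [8:14] → '"bwpn"'.
Since nothing is captured, `findall` lists the 2 matched substrings directly.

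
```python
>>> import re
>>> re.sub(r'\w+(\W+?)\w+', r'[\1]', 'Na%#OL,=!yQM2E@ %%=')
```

'[%#],=!yQM2E@ %%='

Each match is replaced using the text its own group 1 captured.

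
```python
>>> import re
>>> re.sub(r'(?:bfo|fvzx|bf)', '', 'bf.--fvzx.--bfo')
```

'.--.--'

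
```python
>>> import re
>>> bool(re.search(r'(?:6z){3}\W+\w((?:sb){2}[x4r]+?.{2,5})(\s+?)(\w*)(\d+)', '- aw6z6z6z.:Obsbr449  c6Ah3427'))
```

This matches the literal '6z' repeated 3 times, then one or more of a non-word character, then a word character; then the literal 'sb' repeated 2 times, then one or more of one of [x4r] (lazy), then 2 to 5 of any character (captured); then one or more of whitespace (lazy) (captured); then zero or more of a word character (captured); then one or more of a digit (captured).
`re.search` tries every starting position until one works.
Here the pattern never matches, so the call returns None, and `bool(None)` is False.

False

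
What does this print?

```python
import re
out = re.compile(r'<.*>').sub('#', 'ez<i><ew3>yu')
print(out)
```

ez#yu

Matches: at [2:10] → '<i><ew3>'.
Each match is replaced by '#'.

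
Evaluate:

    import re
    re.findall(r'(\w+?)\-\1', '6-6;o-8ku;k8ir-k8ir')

['6', 'k8ir']

`\1` is not a pattern — it's the concrete string captured by group 1, re-applied verbatim.
Scanning left to right: at [0:3] match '6-6', group 1 = '6'; at [10:19] match 'k8ir-k8ir', group 1 = 'k8ir'.
With a single group, `findall` returns only what that group captured — 2 items.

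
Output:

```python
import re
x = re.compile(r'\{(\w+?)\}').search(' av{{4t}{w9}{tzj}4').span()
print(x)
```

(4, 8)

The match spans [4:8] → '{4t}'.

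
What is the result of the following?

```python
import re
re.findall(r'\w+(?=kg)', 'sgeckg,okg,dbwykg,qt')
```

['sgec', 'o', 'dbwy']

The positive lookaround only admits positions where the adjacent text matches; those characters stay outside the span.
With no groups in the pattern, `findall` gives back each whole match — 3 here.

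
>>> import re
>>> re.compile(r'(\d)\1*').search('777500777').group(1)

'7'

The match spans [0:3] → '777'.
Captured: group 1 = '7'.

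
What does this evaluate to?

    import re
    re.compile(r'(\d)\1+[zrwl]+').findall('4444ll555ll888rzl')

A backreference is literal: `\1` must see the identical characters the first group matched.
Walking the string: at [0:6] match '4444ll', group 1 = '4'; at [6:11] match '555ll', group 1 = '5'; at [11:17] match '888rzl', group 1 = '8'.
`findall` collects group 1 from each match (3 total).

['4', '5', '8']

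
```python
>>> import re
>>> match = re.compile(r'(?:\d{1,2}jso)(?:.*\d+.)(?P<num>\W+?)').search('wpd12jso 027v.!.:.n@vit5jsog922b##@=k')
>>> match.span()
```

This matches 1 to 2 of a digit, then a literal 'j', then the literal 'so' (non-capturing group); then zero or more of any character, then one or more of a digit, then any character (non-capturing group); then one or more of a non-word character (lazy) (captured as 'num').
A `+?`/`*?`/`{m,n}?` starts at its minimum and grows only as far as needed for what follows to match.
`re.search` scans for the first position where the pattern succeeds.
The match spans [3:33] → '12jso 027v.!.:.n@vit5jsog922b#'.
Captured: group 1 = '#'.

(3, 33)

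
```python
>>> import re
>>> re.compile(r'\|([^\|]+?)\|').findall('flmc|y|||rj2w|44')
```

Walking the string: at [4:7] match '|y|', group 1 = 'y'; at [8:14] match '|rj2w|', group 1 = 'rj2w'.
With a single group, `findall` returns only what that group captured — 2 items.

['y', 'rj2w']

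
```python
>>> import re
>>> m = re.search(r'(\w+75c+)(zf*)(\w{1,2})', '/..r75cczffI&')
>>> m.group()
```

'r75cczffI'

Pattern: one or more of a word character, then the literal '75', then one or more of a literal 'c' (captured); then the literal 'z', then zero or more of a literal 'f' (captured); then 1 to 2 of a word character (captured).
The match spans [3:12] → 'r75cczffI'.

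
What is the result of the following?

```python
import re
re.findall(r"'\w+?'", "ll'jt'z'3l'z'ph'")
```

["'jt'", "'3l'", "'ph'"]

Scanning left to right: at [2:6] → "'jt'"; at [7:11] → "'3l'"; at [12:16] → "'ph'".
Since nothing is captured, `findall` lists the 3 matched substrings directly.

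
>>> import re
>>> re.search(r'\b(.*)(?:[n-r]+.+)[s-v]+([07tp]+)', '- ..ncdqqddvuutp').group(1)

'ncdq'

The match spans [4:16] → 'ncdqqddvuutp'.
Captured: group 1 = 'ncdq', group 2 = 'p'.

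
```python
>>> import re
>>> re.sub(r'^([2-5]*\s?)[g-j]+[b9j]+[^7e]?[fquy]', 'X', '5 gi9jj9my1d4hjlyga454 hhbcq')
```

This matches anchored at the start of the string; then zero or more of a character in [2-5], then optionally whitespace (captured); then one or more of a character in [g-j]; then one or more of one of [b9j]; then optionally any character except [7e], then one of [fquy].
`sub` substitutes 'X' at each match site.

'X1d4hjlyga454 hhbcq'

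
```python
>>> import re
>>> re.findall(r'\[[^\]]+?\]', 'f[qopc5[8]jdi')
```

Scanning left to right: at [1:10] → '[qopc5[8]'.
With no groups in the pattern, `findall` gives back each whole match — 1 here.

['[qopc5[8]']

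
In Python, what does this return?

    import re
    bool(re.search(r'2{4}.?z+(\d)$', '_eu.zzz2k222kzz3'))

This matches exactly 4 of a literal '2', then optionally any character, then one or more of the literal 'z'; then a digit (captured); then anchored at the end.
Here the pattern never matches, so the call returns None, and `bool(None)` is False.

False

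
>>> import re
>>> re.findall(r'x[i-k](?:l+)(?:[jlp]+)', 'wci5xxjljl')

['xjljl']

The pattern matches the literal 'x', then a character in [i-k]; then one or more of a literal 'l' (non-capturing group); then one or more of one of [jlp] (non-capturing group).
Scanning left to right: at [5:10] → 'xjljl'.
`findall` yields the raw match text (1 of them) because the pattern has no groups.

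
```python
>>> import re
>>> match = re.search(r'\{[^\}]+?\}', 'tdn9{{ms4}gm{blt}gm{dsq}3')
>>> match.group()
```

'{{ms4}'

`re.search` tries every starting position until one works.
The match spans [4:10] → '{{ms4}'.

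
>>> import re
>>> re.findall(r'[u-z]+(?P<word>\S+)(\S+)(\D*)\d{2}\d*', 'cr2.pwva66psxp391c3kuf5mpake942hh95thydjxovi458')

Pattern: one or more of a character in [u-z]; then one or more of a non-whitespace character (captured as 'word'); then one or more of a non-whitespace character (captured); then zero or more of a non-digit (captured); then exactly 2 of a digit, then zero or more of a digit.
Walking the string: at [5:47] match 'wva66psxp391c3kuf5mpake942hh95thydjxovi458', groups = ('a66psxp391c3kuf5mpake942hh95thydjxovi', '4', '').
3 groups means the one result is a tuple of 3 captured strings — 1 here.

[('a66psxp391c3kuf5mpake942hh95thydjxovi', '4', '')]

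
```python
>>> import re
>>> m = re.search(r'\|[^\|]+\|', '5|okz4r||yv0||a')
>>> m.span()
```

(1, 8)

`search` walks the string left to right and returns the first match it finds.
The match spans [1:8] → '|okz4r|'.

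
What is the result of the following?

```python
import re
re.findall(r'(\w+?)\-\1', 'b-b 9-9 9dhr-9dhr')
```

A backreference is literal: `\1` must see the identical characters the first group matched.
Walking the string: at [0:3] match 'b-b', group 1 = 'b'; at [4:7] match '9-9', group 1 = '9'; at [8:17] match '9dhr-9dhr', group 1 = '9dhr'.
With a single group, `findall` returns only what that group captured — 3 items.

['b', '9', '9dhr']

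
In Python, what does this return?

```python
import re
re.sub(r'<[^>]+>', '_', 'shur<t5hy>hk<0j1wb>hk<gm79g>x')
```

Every occurrence is swapped for '_'.

'shur_hk_hk_x'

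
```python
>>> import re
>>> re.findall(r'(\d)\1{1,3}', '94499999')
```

The backreference `\1` re-matches whatever the first group consumed, character for character.
`findall` collects group 1 from each match (2 total).

['4', '9']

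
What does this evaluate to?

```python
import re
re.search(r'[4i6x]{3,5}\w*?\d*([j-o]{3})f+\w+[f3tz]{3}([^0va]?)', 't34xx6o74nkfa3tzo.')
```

None

Here the pattern never matches, so the call returns None.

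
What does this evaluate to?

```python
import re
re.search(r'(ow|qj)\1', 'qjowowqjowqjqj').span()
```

(2, 6)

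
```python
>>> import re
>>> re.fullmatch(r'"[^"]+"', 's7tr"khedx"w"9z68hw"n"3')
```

None

For `fullmatch`, every character of the input must be accounted for by the pattern.
Here the string isn't matched end-to-end, so the call returns None.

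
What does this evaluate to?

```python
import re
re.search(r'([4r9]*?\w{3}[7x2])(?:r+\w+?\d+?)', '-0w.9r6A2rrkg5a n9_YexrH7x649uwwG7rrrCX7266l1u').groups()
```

('9r6A2',)

The match spans [4:14] → '9r6A2rrkg5'.
Captured: group 1 = '9r6A2'.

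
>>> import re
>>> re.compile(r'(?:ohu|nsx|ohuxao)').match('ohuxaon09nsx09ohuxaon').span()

`match` is anchored at position 0; if the pattern doesn't fit there, it returns None.
The match spans [0:3] → 'ohu'.

(0, 3)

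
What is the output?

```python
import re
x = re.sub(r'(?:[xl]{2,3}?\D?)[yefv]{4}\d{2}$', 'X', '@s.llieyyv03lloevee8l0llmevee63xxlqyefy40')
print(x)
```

@s.llieyyv03lloevee8l0llmevee63X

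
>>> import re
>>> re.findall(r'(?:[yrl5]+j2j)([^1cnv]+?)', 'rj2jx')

['x']

The pattern matches one or more of one of [yrl5], then the literal 'j2j' (non-capturing group); then one or more of any character except [1cnv] (lazy) (captured).
Scanning left to right: at [0:5] match 'rj2jx', group 1 = 'x'.
Because there's exactly one group, `findall` drops the full match and keeps group 1 from the one hit.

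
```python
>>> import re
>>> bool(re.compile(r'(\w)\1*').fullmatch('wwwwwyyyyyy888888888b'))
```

False

The backreference `\1` re-matches whatever the first group consumed, character for character.
`re.fullmatch` is like wrapping the pattern in `^…$` (in single-line mode).
Here the pattern can't cover the whole string, so the call returns None, and `bool(None)` is False.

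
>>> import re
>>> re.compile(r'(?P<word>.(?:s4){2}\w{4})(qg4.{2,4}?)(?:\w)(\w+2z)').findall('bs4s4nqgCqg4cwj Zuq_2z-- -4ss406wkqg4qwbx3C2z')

[('bs4s4nqgC', 'qg4cwj ', 'uq_2z')]

This matches any character, then the literal 's4' repeated 2 times, then exactly 4 of a word character (captured as 'word'); then the literal 'qg4', then 2 to 4 of any character (lazy) (captured); then a word character (non-capturing group); then one or more of a word character, then the literal '2z' (captured).
Scanning left to right: at [0:22] match 'bs4s4nqgCqg4cwj Zuq_2z', groups = ('bs4s4nqgC', 'qg4cwj ', 'uq_2z').
Multiple groups make `findall` return tuples — one 3-tuple for the one match.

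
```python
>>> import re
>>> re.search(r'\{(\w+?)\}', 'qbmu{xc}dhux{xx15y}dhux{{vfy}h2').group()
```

The match spans [4:8] → '{xc}'.

'{xc}'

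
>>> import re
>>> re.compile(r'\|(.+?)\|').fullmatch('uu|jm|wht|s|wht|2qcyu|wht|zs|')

None

`re.fullmatch` is like wrapping the pattern in `^…$` (in single-line mode).
Here the pattern can't cover the whole string, so the call returns None.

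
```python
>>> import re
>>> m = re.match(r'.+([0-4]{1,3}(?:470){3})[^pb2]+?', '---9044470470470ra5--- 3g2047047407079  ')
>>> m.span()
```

`re.match` won't scan ahead — the pattern has to work from the very first character.
The match spans [0:17] → '---9044470470470r'.

(0, 17)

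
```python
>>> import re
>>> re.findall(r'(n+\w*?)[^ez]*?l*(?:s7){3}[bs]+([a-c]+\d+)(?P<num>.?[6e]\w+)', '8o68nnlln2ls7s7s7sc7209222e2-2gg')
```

[('nn', 'c7209222', 'e2')]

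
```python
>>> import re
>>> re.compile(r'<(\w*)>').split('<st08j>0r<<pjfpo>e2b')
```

['', 'st08j', '0r<', 'pjfpo', 'e2b']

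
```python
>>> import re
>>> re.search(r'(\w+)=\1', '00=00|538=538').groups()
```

The match spans [0:5] → '00=00'.
Captured: group 1 = '00'.

('00',)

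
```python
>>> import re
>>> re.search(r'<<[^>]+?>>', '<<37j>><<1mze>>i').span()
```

(0, 7)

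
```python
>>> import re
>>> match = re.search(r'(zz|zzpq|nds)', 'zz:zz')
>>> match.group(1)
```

Unlike `match`, `search` isn't anchored — it looks for the pattern anywhere in the string.
The match spans [0:2] → 'zz'.
Captured: group 1 = 'zz'.

'zz'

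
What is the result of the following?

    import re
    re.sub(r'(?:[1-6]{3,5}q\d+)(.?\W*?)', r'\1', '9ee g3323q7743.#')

The pattern matches 3 to 5 of a character in [1-6], then a literal 'q', then one or more of a digit (non-capturing group); then optionally any character, then zero or more of a non-word character (lazy) (captured).
The replacement refers to a captured group, so each match is rewritten using its own captured text.

'9ee g.#'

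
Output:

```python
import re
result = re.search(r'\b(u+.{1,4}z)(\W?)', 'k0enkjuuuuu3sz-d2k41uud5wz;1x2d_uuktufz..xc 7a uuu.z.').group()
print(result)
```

uuu.z.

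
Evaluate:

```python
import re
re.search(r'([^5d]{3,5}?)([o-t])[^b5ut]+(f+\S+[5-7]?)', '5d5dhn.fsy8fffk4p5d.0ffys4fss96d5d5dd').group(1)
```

'hn.f'

Pattern: 3 to 5 of any character except [5d] (lazy) (captured); then a character in [o-t] (captured); then one or more of any character except [b5ut]; then one or more of the literal 'f', then one or more of a non-whitespace character, then optionally a character in [5-7] (captured).
`re.search` scans for the first position where the pattern succeeds.
The match spans [4:37] → 'hn.fsy8fffk4p5d.0ffys4fss96d5d5dd'.
Captured: group 1 = 'hn.f', group 2 = 's', group 3 = 'fk4p5d.0ffys4fss96d5d5dd'.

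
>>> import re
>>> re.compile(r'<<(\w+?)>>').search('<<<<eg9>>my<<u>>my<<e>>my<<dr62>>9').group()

The match spans [2:9] → '<<eg9>>'.

'<<eg9>>'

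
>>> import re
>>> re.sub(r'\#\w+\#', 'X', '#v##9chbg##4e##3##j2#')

'XXXXX'

Each match is replaced by 'X'.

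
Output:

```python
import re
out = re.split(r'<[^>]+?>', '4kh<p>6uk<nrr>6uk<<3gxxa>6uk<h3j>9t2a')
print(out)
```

['4kh', '6uk', '6uk', '6uk', '9t2a']

Matches to split on: at [3:6] → '<p>'; at [9:14] → '<nrr>'; at [17:25] → '<<3gxxa>'; at [28:33] → '<h3j>'.
Splitting on the pattern gives 5 pieces.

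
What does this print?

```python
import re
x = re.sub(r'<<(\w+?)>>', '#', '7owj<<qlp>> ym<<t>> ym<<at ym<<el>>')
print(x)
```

Every occurrence is swapped for '#'.

7owj# ym# ym<<at ym#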